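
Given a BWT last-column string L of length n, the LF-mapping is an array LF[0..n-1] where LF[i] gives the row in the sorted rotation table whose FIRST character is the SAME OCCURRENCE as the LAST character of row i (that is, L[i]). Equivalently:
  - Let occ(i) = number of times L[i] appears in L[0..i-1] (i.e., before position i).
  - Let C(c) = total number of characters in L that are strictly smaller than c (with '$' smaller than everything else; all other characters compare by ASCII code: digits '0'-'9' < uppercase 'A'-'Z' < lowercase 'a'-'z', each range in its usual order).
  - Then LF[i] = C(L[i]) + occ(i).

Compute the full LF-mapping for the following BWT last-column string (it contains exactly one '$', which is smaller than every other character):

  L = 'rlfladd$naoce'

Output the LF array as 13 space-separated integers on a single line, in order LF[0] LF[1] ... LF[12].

Answer: 12 8 7 9 1 4 5 0 10 2 11 3 6

Derivation:
Char counts: '$':1, 'a':2, 'c':1, 'd':2, 'e':1, 'f':1, 'l':2, 'n':1, 'o':1, 'r':1
C (first-col start): C('$')=0, C('a')=1, C('c')=3, C('d')=4, C('e')=6, C('f')=7, C('l')=8, C('n')=10, C('o')=11, C('r')=12
L[0]='r': occ=0, LF[0]=C('r')+0=12+0=12
L[1]='l': occ=0, LF[1]=C('l')+0=8+0=8
L[2]='f': occ=0, LF[2]=C('f')+0=7+0=7
L[3]='l': occ=1, LF[3]=C('l')+1=8+1=9
L[4]='a': occ=0, LF[4]=C('a')+0=1+0=1
L[5]='d': occ=0, LF[5]=C('d')+0=4+0=4
L[6]='d': occ=1, LF[6]=C('d')+1=4+1=5
L[7]='$': occ=0, LF[7]=C('$')+0=0+0=0
L[8]='n': occ=0, LF[8]=C('n')+0=10+0=10
L[9]='a': occ=1, LF[9]=C('a')+1=1+1=2
L[10]='o': occ=0, LF[10]=C('o')+0=11+0=11
L[11]='c': occ=0, LF[11]=C('c')+0=3+0=3
L[12]='e': occ=0, LF[12]=C('e')+0=6+0=6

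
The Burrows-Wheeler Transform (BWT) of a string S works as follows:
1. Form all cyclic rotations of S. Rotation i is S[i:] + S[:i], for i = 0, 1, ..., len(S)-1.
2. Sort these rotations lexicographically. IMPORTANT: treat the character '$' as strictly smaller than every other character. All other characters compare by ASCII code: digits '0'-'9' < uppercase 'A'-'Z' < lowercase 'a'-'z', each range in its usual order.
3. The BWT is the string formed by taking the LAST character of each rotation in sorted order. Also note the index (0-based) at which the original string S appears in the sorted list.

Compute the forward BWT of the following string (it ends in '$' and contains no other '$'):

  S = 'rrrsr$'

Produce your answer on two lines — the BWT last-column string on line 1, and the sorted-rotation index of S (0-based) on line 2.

Answer: rs$rrr
2

Derivation:
All 6 rotations (rotation i = S[i:]+S[:i]):
  rot[0] = rrrsr$
  rot[1] = rrsr$r
  rot[2] = rsr$rr
  rot[3] = sr$rrr
  rot[4] = r$rrrs
  rot[5] = $rrrsr
Sorted (with $ < everything):
  sorted[0] = $rrrsr  (last char: 'r')
  sorted[1] = r$rrrs  (last char: 's')
  sorted[2] = rrrsr$  (last char: '$')
  sorted[3] = rrsr$r  (last char: 'r')
  sorted[4] = rsr$rr  (last char: 'r')
  sorted[5] = sr$rrr  (last char: 'r')
Last column: rs$rrr
Original string S is at sorted index 2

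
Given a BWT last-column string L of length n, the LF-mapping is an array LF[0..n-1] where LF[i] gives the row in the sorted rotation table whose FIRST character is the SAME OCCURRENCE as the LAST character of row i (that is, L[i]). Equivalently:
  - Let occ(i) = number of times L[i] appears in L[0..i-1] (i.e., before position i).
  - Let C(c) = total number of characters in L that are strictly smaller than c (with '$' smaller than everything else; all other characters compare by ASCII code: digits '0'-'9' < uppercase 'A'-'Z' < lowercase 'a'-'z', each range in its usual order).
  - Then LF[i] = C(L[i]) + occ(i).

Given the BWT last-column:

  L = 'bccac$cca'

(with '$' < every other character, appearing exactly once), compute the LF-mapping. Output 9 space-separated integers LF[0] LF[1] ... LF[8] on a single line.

Char counts: '$':1, 'a':2, 'b':1, 'c':5
C (first-col start): C('$')=0, C('a')=1, C('b')=3, C('c')=4
L[0]='b': occ=0, LF[0]=C('b')+0=3+0=3
L[1]='c': occ=0, LF[1]=C('c')+0=4+0=4
L[2]='c': occ=1, LF[2]=C('c')+1=4+1=5
L[3]='a': occ=0, LF[3]=C('a')+0=1+0=1
L[4]='c': occ=2, LF[4]=C('c')+2=4+2=6
L[5]='$': occ=0, LF[5]=C('$')+0=0+0=0
L[6]='c': occ=3, LF[6]=C('c')+3=4+3=7
L[7]='c': occ=4, LF[7]=C('c')+4=4+4=8
L[8]='a': occ=1, LF[8]=C('a')+1=1+1=2

Answer: 3 4 5 1 6 0 7 8 2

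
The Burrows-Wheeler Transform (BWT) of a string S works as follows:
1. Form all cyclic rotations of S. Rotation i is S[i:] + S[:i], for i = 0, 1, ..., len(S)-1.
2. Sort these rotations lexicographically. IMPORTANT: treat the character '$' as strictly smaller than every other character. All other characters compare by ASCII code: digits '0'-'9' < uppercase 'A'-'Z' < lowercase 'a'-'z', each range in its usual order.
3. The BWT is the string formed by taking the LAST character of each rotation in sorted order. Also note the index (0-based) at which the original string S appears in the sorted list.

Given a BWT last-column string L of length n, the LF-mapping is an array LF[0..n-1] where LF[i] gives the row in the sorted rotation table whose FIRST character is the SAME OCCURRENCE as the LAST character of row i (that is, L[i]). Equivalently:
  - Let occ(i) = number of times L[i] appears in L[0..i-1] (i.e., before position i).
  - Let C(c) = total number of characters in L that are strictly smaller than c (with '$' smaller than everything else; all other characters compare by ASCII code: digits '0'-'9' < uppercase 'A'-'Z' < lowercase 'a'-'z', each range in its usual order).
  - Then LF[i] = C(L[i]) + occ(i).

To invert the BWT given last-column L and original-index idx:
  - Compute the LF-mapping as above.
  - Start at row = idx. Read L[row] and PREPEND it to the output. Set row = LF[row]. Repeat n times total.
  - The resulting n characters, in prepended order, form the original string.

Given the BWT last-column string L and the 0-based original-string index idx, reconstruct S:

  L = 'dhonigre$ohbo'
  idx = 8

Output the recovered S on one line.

Answer: neighborhood$

Derivation:
LF mapping: 2 5 9 8 7 4 12 3 0 10 6 1 11
Walk LF starting at row 8, prepending L[row]:
  step 1: row=8, L[8]='$', prepend. Next row=LF[8]=0
  step 2: row=0, L[0]='d', prepend. Next row=LF[0]=2
  step 3: row=2, L[2]='o', prepend. Next row=LF[2]=9
  step 4: row=9, L[9]='o', prepend. Next row=LF[9]=10
  step 5: row=10, L[10]='h', prepend. Next row=LF[10]=6
  step 6: row=6, L[6]='r', prepend. Next row=LF[6]=12
  step 7: row=12, L[12]='o', prepend. Next row=LF[12]=11
  step 8: row=11, L[11]='b', prepend. Next row=LF[11]=1
  step 9: row=1, L[1]='h', prepend. Next row=LF[1]=5
  step 10: row=5, L[5]='g', prepend. Next row=LF[5]=4
  step 11: row=4, L[4]='i', prepend. Next row=LF[4]=7
  step 12: row=7, L[7]='e', prepend. Next row=LF[7]=3
  step 13: row=3, L[3]='n', prepend. Next row=LF[3]=8
Reversed output: neighborhood$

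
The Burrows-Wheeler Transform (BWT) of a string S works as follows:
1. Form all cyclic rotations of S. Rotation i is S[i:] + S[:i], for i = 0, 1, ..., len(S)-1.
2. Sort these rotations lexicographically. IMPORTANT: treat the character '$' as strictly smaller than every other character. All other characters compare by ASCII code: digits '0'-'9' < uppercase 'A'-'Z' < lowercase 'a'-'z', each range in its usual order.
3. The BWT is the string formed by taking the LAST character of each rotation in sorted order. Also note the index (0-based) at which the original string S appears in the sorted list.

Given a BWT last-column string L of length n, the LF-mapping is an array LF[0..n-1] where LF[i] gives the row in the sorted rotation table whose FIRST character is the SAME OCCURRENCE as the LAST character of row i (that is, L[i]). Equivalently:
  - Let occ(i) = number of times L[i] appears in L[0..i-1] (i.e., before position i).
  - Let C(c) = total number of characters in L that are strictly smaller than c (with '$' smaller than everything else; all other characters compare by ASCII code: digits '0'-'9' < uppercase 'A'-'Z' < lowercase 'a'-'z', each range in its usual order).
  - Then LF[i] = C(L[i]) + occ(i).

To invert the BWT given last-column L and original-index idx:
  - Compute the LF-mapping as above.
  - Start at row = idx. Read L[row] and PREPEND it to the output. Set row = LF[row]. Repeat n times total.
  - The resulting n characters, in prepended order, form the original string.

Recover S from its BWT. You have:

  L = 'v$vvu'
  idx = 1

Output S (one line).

Answer: uvvv$

Derivation:
LF mapping: 2 0 3 4 1
Walk LF starting at row 1, prepending L[row]:
  step 1: row=1, L[1]='$', prepend. Next row=LF[1]=0
  step 2: row=0, L[0]='v', prepend. Next row=LF[0]=2
  step 3: row=2, L[2]='v', prepend. Next row=LF[2]=3
  step 4: row=3, L[3]='v', prepend. Next row=LF[3]=4
  step 5: row=4, L[4]='u', prepend. Next row=LF[4]=1
Reversed output: uvvv$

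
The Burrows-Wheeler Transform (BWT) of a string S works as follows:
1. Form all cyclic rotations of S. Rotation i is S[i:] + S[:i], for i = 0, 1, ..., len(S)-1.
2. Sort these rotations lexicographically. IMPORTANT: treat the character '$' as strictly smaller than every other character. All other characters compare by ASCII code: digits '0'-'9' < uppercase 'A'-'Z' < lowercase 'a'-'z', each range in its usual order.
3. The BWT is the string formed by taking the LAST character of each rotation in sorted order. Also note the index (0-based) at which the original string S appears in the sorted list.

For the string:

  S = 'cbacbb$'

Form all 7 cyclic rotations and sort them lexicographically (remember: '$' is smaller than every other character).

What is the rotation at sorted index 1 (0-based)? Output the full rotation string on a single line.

Answer: acbb$cb

Derivation:
All 7 rotations (rotation i = S[i:]+S[:i]):
  rot[0] = cbacbb$
  rot[1] = bacbb$c
  rot[2] = acbb$cb
  rot[3] = cbb$cba
  rot[4] = bb$cbac
  rot[5] = b$cbacb
  rot[6] = $cbacbb
Sorted (with $ < everything):
  sorted[0] = $cbacbb
  sorted[1] = acbb$cb
  sorted[2] = b$cbacb
  sorted[3] = bacbb$c
  sorted[4] = bb$cbac
  sorted[5] = cbacbb$
  sorted[6] = cbb$cba
sorted[1] = acbb$cb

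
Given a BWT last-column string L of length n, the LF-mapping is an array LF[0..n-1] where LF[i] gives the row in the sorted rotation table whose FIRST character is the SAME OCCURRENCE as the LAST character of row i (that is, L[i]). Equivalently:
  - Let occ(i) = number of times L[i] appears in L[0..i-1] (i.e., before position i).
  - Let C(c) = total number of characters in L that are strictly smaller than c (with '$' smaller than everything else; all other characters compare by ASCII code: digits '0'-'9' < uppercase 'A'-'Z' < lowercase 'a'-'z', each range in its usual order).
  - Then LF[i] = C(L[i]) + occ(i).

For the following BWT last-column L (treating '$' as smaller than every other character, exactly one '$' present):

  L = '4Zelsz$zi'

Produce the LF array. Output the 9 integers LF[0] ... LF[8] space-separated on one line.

Char counts: '$':1, '4':1, 'Z':1, 'e':1, 'i':1, 'l':1, 's':1, 'z':2
C (first-col start): C('$')=0, C('4')=1, C('Z')=2, C('e')=3, C('i')=4, C('l')=5, C('s')=6, C('z')=7
L[0]='4': occ=0, LF[0]=C('4')+0=1+0=1
L[1]='Z': occ=0, LF[1]=C('Z')+0=2+0=2
L[2]='e': occ=0, LF[2]=C('e')+0=3+0=3
L[3]='l': occ=0, LF[3]=C('l')+0=5+0=5
L[4]='s': occ=0, LF[4]=C('s')+0=6+0=6
L[5]='z': occ=0, LF[5]=C('z')+0=7+0=7
L[6]='$': occ=0, LF[6]=C('$')+0=0+0=0
L[7]='z': occ=1, LF[7]=C('z')+1=7+1=8
L[8]='i': occ=0, LF[8]=C('i')+0=4+0=4

Answer: 1 2 3 5 6 7 0 8 4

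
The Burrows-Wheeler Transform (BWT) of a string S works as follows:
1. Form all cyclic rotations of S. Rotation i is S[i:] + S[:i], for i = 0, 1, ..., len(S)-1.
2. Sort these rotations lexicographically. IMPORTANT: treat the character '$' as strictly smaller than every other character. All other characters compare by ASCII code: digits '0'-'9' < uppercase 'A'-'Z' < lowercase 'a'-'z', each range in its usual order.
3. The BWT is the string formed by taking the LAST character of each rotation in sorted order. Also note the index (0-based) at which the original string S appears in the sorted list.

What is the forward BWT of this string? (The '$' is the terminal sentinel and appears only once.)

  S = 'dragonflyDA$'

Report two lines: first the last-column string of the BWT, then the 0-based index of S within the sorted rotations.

Answer: ADyr$nafogdl
4

Derivation:
All 12 rotations (rotation i = S[i:]+S[:i]):
  rot[0] = dragonflyDA$
  rot[1] = ragonflyDA$d
  rot[2] = agonflyDA$dr
  rot[3] = gonflyDA$dra
  rot[4] = onflyDA$drag
  rot[5] = nflyDA$drago
  rot[6] = flyDA$dragon
  rot[7] = lyDA$dragonf
  rot[8] = yDA$dragonfl
  rot[9] = DA$dragonfly
  rot[10] = A$dragonflyD
  rot[11] = $dragonflyDA
Sorted (with $ < everything):
  sorted[0] = $dragonflyDA  (last char: 'A')
  sorted[1] = A$dragonflyD  (last char: 'D')
  sorted[2] = DA$dragonfly  (last char: 'y')
  sorted[3] = agonflyDA$dr  (last char: 'r')
  sorted[4] = dragonflyDA$  (last char: '$')
  sorted[5] = flyDA$dragon  (last char: 'n')
  sorted[6] = gonflyDA$dra  (last char: 'a')
  sorted[7] = lyDA$dragonf  (last char: 'f')
  sorted[8] = nflyDA$drago  (last char: 'o')
  sorted[9] = onflyDA$drag  (last char: 'g')
  sorted[10] = ragonflyDA$d  (last char: 'd')
  sorted[11] = yDA$dragonfl  (last char: 'l')
Last column: ADyr$nafogdl
Original string S is at sorted index 4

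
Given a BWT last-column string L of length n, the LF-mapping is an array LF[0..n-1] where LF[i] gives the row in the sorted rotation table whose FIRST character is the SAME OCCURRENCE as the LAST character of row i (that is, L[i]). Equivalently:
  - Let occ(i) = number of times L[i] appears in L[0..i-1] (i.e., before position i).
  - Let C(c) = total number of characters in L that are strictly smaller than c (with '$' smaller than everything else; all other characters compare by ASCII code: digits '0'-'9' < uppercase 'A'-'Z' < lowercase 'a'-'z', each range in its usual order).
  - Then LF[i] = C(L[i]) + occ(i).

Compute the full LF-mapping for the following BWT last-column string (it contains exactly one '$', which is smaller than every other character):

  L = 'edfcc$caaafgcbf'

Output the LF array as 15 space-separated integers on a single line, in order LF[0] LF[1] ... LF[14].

Char counts: '$':1, 'a':3, 'b':1, 'c':4, 'd':1, 'e':1, 'f':3, 'g':1
C (first-col start): C('$')=0, C('a')=1, C('b')=4, C('c')=5, C('d')=9, C('e')=10, C('f')=11, C('g')=14
L[0]='e': occ=0, LF[0]=C('e')+0=10+0=10
L[1]='d': occ=0, LF[1]=C('d')+0=9+0=9
L[2]='f': occ=0, LF[2]=C('f')+0=11+0=11
L[3]='c': occ=0, LF[3]=C('c')+0=5+0=5
L[4]='c': occ=1, LF[4]=C('c')+1=5+1=6
L[5]='$': occ=0, LF[5]=C('$')+0=0+0=0
L[6]='c': occ=2, LF[6]=C('c')+2=5+2=7
L[7]='a': occ=0, LF[7]=C('a')+0=1+0=1
L[8]='a': occ=1, LF[8]=C('a')+1=1+1=2
L[9]='a': occ=2, LF[9]=C('a')+2=1+2=3
L[10]='f': occ=1, LF[10]=C('f')+1=11+1=12
L[11]='g': occ=0, LF[11]=C('g')+0=14+0=14
L[12]='c': occ=3, LF[12]=C('c')+3=5+3=8
L[13]='b': occ=0, LF[13]=C('b')+0=4+0=4
L[14]='f': occ=2, LF[14]=C('f')+2=11+2=13

Answer: 10 9 11 5 6 0 7 1 2 3 12 14 8 4 13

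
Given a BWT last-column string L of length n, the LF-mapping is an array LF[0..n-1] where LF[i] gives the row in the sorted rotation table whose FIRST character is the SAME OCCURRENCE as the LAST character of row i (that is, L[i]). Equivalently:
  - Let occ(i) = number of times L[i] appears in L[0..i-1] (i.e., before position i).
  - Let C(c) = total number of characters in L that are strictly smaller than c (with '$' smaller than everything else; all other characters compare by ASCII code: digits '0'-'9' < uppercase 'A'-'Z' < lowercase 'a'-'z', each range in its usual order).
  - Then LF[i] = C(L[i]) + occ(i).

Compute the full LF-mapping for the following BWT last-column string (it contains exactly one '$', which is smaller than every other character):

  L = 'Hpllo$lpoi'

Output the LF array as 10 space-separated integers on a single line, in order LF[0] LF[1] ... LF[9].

Answer: 1 8 3 4 6 0 5 9 7 2

Derivation:
Char counts: '$':1, 'H':1, 'i':1, 'l':3, 'o':2, 'p':2
C (first-col start): C('$')=0, C('H')=1, C('i')=2, C('l')=3, C('o')=6, C('p')=8
L[0]='H': occ=0, LF[0]=C('H')+0=1+0=1
L[1]='p': occ=0, LF[1]=C('p')+0=8+0=8
L[2]='l': occ=0, LF[2]=C('l')+0=3+0=3
L[3]='l': occ=1, LF[3]=C('l')+1=3+1=4
L[4]='o': occ=0, LF[4]=C('o')+0=6+0=6
L[5]='$': occ=0, LF[5]=C('$')+0=0+0=0
L[6]='l': occ=2, LF[6]=C('l')+2=3+2=5
L[7]='p': occ=1, LF[7]=C('p')+1=8+1=9
L[8]='o': occ=1, LF[8]=C('o')+1=6+1=7
L[9]='i': occ=0, LF[9]=C('i')+0=2+0=2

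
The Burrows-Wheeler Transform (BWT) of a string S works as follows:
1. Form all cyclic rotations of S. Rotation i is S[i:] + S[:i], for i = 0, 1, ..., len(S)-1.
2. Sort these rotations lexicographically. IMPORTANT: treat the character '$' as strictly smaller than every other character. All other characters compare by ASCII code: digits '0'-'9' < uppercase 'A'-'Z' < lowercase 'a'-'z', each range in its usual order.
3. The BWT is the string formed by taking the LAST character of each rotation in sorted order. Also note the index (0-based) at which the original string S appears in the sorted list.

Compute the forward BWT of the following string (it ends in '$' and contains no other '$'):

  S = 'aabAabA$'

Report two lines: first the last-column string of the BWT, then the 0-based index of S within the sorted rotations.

Answer: Abb$Aaaa
3

Derivation:
All 8 rotations (rotation i = S[i:]+S[:i]):
  rot[0] = aabAabA$
  rot[1] = abAabA$a
  rot[2] = bAabA$aa
  rot[3] = AabA$aab
  rot[4] = abA$aabA
  rot[5] = bA$aabAa
  rot[6] = A$aabAab
  rot[7] = $aabAabA
Sorted (with $ < everything):
  sorted[0] = $aabAabA  (last char: 'A')
  sorted[1] = A$aabAab  (last char: 'b')
  sorted[2] = AabA$aab  (last char: 'b')
  sorted[3] = aabAabA$  (last char: '$')
  sorted[4] = abA$aabA  (last char: 'A')
  sorted[5] = abAabA$a  (last char: 'a')
  sorted[6] = bA$aabAa  (last char: 'a')
  sorted[7] = bAabA$aa  (last char: 'a')
Last column: Abb$Aaaa
Original string S is at sorted index 3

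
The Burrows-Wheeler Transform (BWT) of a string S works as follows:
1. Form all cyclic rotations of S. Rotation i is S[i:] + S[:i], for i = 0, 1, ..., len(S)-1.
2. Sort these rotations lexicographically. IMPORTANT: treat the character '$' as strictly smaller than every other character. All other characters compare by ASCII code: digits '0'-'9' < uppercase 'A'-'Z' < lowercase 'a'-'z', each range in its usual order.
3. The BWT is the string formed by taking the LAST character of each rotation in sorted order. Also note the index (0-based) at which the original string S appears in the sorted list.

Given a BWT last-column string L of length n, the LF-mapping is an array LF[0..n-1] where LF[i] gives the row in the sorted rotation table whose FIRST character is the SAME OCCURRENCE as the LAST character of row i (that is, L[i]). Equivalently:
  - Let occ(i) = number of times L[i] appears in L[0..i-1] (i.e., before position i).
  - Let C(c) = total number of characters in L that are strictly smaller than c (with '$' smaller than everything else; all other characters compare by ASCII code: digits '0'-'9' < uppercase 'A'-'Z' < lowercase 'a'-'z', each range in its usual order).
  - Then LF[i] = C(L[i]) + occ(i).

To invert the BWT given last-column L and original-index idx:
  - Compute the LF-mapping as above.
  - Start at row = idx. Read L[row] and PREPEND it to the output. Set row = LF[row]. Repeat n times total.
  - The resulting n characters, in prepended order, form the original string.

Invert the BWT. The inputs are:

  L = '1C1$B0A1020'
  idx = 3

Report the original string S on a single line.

LF mapping: 4 10 5 0 9 1 8 6 2 7 3
Walk LF starting at row 3, prepending L[row]:
  step 1: row=3, L[3]='$', prepend. Next row=LF[3]=0
  step 2: row=0, L[0]='1', prepend. Next row=LF[0]=4
  step 3: row=4, L[4]='B', prepend. Next row=LF[4]=9
  step 4: row=9, L[9]='2', prepend. Next row=LF[9]=7
  step 5: row=7, L[7]='1', prepend. Next row=LF[7]=6
  step 6: row=6, L[6]='A', prepend. Next row=LF[6]=8
  step 7: row=8, L[8]='0', prepend. Next row=LF[8]=2
  step 8: row=2, L[2]='1', prepend. Next row=LF[2]=5
  step 9: row=5, L[5]='0', prepend. Next row=LF[5]=1
  step 10: row=1, L[1]='C', prepend. Next row=LF[1]=10
  step 11: row=10, L[10]='0', prepend. Next row=LF[10]=3
Reversed output: 0C010A12B1$

Answer: 0C010A12B1$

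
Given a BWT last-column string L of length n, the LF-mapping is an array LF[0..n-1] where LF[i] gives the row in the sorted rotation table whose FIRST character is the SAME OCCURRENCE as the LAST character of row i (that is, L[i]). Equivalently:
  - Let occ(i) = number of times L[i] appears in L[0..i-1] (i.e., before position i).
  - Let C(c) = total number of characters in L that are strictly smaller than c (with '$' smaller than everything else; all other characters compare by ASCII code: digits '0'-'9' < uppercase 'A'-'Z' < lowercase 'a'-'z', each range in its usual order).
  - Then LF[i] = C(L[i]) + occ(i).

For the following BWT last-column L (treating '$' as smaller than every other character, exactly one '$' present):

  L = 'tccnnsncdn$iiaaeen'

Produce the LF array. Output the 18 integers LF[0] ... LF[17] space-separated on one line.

Answer: 17 3 4 11 12 16 13 5 6 14 0 9 10 1 2 7 8 15

Derivation:
Char counts: '$':1, 'a':2, 'c':3, 'd':1, 'e':2, 'i':2, 'n':5, 's':1, 't':1
C (first-col start): C('$')=0, C('a')=1, C('c')=3, C('d')=6, C('e')=7, C('i')=9, C('n')=11, C('s')=16, C('t')=17
L[0]='t': occ=0, LF[0]=C('t')+0=17+0=17
L[1]='c': occ=0, LF[1]=C('c')+0=3+0=3
L[2]='c': occ=1, LF[2]=C('c')+1=3+1=4
L[3]='n': occ=0, LF[3]=C('n')+0=11+0=11
L[4]='n': occ=1, LF[4]=C('n')+1=11+1=12
L[5]='s': occ=0, LF[5]=C('s')+0=16+0=16
L[6]='n': occ=2, LF[6]=C('n')+2=11+2=13
L[7]='c': occ=2, LF[7]=C('c')+2=3+2=5
L[8]='d': occ=0, LF[8]=C('d')+0=6+0=6
L[9]='n': occ=3, LF[9]=C('n')+3=11+3=14
L[10]='$': occ=0, LF[10]=C('$')+0=0+0=0
L[11]='i': occ=0, LF[11]=C('i')+0=9+0=9
L[12]='i': occ=1, LF[12]=C('i')+1=9+1=10
L[13]='a': occ=0, LF[13]=C('a')+0=1+0=1
L[14]='a': occ=1, LF[14]=C('a')+1=1+1=2
L[15]='e': occ=0, LF[15]=C('e')+0=7+0=7
L[16]='e': occ=1, LF[16]=C('e')+1=7+1=8
L[17]='n': occ=4, LF[17]=C('n')+4=11+4=15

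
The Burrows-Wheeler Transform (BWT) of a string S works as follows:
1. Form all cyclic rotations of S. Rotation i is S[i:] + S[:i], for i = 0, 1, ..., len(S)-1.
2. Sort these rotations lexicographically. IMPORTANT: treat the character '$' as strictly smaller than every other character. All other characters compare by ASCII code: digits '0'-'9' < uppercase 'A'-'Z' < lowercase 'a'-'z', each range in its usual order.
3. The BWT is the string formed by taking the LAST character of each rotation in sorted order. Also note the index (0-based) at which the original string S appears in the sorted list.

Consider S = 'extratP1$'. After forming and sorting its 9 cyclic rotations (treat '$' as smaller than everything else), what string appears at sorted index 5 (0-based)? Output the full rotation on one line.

All 9 rotations (rotation i = S[i:]+S[:i]):
  rot[0] = extratP1$
  rot[1] = xtratP1$e
  rot[2] = tratP1$ex
  rot[3] = ratP1$ext
  rot[4] = atP1$extr
  rot[5] = tP1$extra
  rot[6] = P1$extrat
  rot[7] = 1$extratP
  rot[8] = $extratP1
Sorted (with $ < everything):
  sorted[0] = $extratP1
  sorted[1] = 1$extratP
  sorted[2] = P1$extrat
  sorted[3] = atP1$extr
  sorted[4] = extratP1$
  sorted[5] = ratP1$ext
  sorted[6] = tP1$extra
  sorted[7] = tratP1$ex
  sorted[8] = xtratP1$e
sorted[5] = ratP1$ext

Answer: ratP1$ext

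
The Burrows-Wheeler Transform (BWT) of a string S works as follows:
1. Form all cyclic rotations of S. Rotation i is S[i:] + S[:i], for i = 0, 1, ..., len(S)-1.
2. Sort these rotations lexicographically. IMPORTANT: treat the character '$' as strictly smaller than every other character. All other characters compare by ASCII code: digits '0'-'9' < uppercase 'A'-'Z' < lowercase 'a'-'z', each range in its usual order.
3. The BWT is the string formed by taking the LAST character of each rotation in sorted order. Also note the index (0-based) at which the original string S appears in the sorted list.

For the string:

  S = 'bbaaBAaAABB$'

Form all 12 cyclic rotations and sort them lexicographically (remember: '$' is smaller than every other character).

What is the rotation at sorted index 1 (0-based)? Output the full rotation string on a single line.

Answer: AABB$bbaaBAa

Derivation:
All 12 rotations (rotation i = S[i:]+S[:i]):
  rot[0] = bbaaBAaAABB$
  rot[1] = baaBAaAABB$b
  rot[2] = aaBAaAABB$bb
  rot[3] = aBAaAABB$bba
  rot[4] = BAaAABB$bbaa
  rot[5] = AaAABB$bbaaB
  rot[6] = aAABB$bbaaBA
  rot[7] = AABB$bbaaBAa
  rot[8] = ABB$bbaaBAaA
  rot[9] = BB$bbaaBAaAA
  rot[10] = B$bbaaBAaAAB
  rot[11] = $bbaaBAaAABB
Sorted (with $ < everything):
  sorted[0] = $bbaaBAaAABB
  sorted[1] = AABB$bbaaBAa
  sorted[2] = ABB$bbaaBAaA
  sorted[3] = AaAABB$bbaaB
  sorted[4] = B$bbaaBAaAAB
  sorted[5] = BAaAABB$bbaa
  sorted[6] = BB$bbaaBAaAA
  sorted[7] = aAABB$bbaaBA
  sorted[8] = aBAaAABB$bba
  sorted[9] = aaBAaAABB$bb
  sorted[10] = baaBAaAABB$b
  sorted[11] = bbaaBAaAABB$
sorted[1] = AABB$bbaaBAa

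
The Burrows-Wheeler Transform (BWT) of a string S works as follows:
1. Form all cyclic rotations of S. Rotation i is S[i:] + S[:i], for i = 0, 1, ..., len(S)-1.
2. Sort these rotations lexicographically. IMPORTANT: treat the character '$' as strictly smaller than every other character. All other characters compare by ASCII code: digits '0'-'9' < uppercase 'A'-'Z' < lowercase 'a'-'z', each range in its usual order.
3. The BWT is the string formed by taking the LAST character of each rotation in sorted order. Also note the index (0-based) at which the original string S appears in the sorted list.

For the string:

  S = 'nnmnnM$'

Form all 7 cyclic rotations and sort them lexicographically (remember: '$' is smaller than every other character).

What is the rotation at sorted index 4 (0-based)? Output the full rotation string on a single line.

Answer: nmnnM$n

Derivation:
All 7 rotations (rotation i = S[i:]+S[:i]):
  rot[0] = nnmnnM$
  rot[1] = nmnnM$n
  rot[2] = mnnM$nn
  rot[3] = nnM$nnm
  rot[4] = nM$nnmn
  rot[5] = M$nnmnn
  rot[6] = $nnmnnM
Sorted (with $ < everything):
  sorted[0] = $nnmnnM
  sorted[1] = M$nnmnn
  sorted[2] = mnnM$nn
  sorted[3] = nM$nnmn
  sorted[4] = nmnnM$n
  sorted[5] = nnM$nnm
  sorted[6] = nnmnnM$
sorted[4] = nmnnM$n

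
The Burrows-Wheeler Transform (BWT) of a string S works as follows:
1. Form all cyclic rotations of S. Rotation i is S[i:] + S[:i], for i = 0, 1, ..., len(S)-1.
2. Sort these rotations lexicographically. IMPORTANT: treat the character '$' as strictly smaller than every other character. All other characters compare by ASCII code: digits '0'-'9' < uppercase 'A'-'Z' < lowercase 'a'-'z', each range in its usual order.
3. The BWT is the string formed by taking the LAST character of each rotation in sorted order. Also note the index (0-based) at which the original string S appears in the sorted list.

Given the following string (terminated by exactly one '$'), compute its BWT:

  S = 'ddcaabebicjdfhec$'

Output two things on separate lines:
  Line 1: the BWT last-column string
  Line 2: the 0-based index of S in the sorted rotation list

All 17 rotations (rotation i = S[i:]+S[:i]):
  rot[0] = ddcaabebicjdfhec$
  rot[1] = dcaabebicjdfhec$d
  rot[2] = caabebicjdfhec$dd
  rot[3] = aabebicjdfhec$ddc
  rot[4] = abebicjdfhec$ddca
  rot[5] = bebicjdfhec$ddcaa
  rot[6] = ebicjdfhec$ddcaab
  rot[7] = bicjdfhec$ddcaabe
  rot[8] = icjdfhec$ddcaabeb
  rot[9] = cjdfhec$ddcaabebi
  rot[10] = jdfhec$ddcaabebic
  rot[11] = dfhec$ddcaabebicj
  rot[12] = fhec$ddcaabebicjd
  rot[13] = hec$ddcaabebicjdf
  rot[14] = ec$ddcaabebicjdfh
  rot[15] = c$ddcaabebicjdfhe
  rot[16] = $ddcaabebicjdfhec
Sorted (with $ < everything):
  sorted[0] = $ddcaabebicjdfhec  (last char: 'c')
  sorted[1] = aabebicjdfhec$ddc  (last char: 'c')
  sorted[2] = abebicjdfhec$ddca  (last char: 'a')
  sorted[3] = bebicjdfhec$ddcaa  (last char: 'a')
  sorted[4] = bicjdfhec$ddcaabe  (last char: 'e')
  sorted[5] = c$ddcaabebicjdfhe  (last char: 'e')
  sorted[6] = caabebicjdfhec$dd  (last char: 'd')
  sorted[7] = cjdfhec$ddcaabebi  (last char: 'i')
  sorted[8] = dcaabebicjdfhec$d  (last char: 'd')
  sorted[9] = ddcaabebicjdfhec$  (last char: '$')
  sorted[10] = dfhec$ddcaabebicj  (last char: 'j')
  sorted[11] = ebicjdfhec$ddcaab  (last char: 'b')
  sorted[12] = ec$ddcaabebicjdfh  (last char: 'h')
  sorted[13] = fhec$ddcaabebicjd  (last char: 'd')
  sorted[14] = hec$ddcaabebicjdf  (last char: 'f')
  sorted[15] = icjdfhec$ddcaabeb  (last char: 'b')
  sorted[16] = jdfhec$ddcaabebic  (last char: 'c')
Last column: ccaaeedid$jbhdfbc
Original string S is at sorted index 9

Answer: ccaaeedid$jbhdfbc
9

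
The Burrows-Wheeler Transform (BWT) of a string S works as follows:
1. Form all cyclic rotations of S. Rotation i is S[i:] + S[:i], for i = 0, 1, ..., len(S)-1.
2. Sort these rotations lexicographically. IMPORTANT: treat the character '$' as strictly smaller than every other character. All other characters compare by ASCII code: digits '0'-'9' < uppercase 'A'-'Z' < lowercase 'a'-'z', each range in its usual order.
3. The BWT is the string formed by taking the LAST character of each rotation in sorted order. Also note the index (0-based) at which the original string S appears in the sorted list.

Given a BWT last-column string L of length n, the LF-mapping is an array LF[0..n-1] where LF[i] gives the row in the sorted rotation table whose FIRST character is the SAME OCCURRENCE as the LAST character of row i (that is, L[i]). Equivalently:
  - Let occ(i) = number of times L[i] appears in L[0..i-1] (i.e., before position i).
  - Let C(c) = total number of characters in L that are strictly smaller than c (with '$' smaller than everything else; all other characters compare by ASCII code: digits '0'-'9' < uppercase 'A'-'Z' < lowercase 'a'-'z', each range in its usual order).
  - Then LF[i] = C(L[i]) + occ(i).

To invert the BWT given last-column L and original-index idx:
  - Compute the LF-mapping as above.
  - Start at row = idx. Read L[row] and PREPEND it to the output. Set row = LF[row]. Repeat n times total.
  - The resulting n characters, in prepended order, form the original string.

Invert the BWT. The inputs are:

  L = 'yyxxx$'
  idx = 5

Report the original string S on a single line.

Answer: yxxxy$

Derivation:
LF mapping: 4 5 1 2 3 0
Walk LF starting at row 5, prepending L[row]:
  step 1: row=5, L[5]='$', prepend. Next row=LF[5]=0
  step 2: row=0, L[0]='y', prepend. Next row=LF[0]=4
  step 3: row=4, L[4]='x', prepend. Next row=LF[4]=3
  step 4: row=3, L[3]='x', prepend. Next row=LF[3]=2
  step 5: row=2, L[2]='x', prepend. Next row=LF[2]=1
  step 6: row=1, L[1]='y', prepend. Next row=LF[1]=5
Reversed output: yxxxy$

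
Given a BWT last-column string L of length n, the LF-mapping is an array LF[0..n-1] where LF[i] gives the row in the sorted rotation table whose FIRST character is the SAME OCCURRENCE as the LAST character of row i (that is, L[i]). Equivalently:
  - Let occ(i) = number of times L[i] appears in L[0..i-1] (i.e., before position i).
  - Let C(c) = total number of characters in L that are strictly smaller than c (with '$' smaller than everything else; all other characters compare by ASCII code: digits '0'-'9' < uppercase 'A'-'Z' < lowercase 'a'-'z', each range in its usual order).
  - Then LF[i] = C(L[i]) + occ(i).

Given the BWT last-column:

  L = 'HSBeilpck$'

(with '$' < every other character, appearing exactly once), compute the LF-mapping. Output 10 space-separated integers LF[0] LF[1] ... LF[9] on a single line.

Char counts: '$':1, 'B':1, 'H':1, 'S':1, 'c':1, 'e':1, 'i':1, 'k':1, 'l':1, 'p':1
C (first-col start): C('$')=0, C('B')=1, C('H')=2, C('S')=3, C('c')=4, C('e')=5, C('i')=6, C('k')=7, C('l')=8, C('p')=9
L[0]='H': occ=0, LF[0]=C('H')+0=2+0=2
L[1]='S': occ=0, LF[1]=C('S')+0=3+0=3
L[2]='B': occ=0, LF[2]=C('B')+0=1+0=1
L[3]='e': occ=0, LF[3]=C('e')+0=5+0=5
L[4]='i': occ=0, LF[4]=C('i')+0=6+0=6
L[5]='l': occ=0, LF[5]=C('l')+0=8+0=8
L[6]='p': occ=0, LF[6]=C('p')+0=9+0=9
L[7]='c': occ=0, LF[7]=C('c')+0=4+0=4
L[8]='k': occ=0, LF[8]=C('k')+0=7+0=7
L[9]='$': occ=0, LF[9]=C('$')+0=0+0=0

Answer: 2 3 1 5 6 8 9 4 7 0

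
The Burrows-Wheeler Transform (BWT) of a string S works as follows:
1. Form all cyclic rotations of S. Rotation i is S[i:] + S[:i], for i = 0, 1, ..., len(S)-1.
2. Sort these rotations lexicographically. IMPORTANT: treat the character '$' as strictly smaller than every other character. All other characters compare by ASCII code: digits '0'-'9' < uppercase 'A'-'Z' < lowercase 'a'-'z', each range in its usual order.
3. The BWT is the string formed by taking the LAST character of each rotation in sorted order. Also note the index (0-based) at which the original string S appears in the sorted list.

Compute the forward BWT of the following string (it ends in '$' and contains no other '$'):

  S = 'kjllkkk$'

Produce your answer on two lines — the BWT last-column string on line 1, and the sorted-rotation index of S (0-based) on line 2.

Answer: kkk$kllj
3

Derivation:
All 8 rotations (rotation i = S[i:]+S[:i]):
  rot[0] = kjllkkk$
  rot[1] = jllkkk$k
  rot[2] = llkkk$kj
  rot[3] = lkkk$kjl
  rot[4] = kkk$kjll
  rot[5] = kk$kjllk
  rot[6] = k$kjllkk
  rot[7] = $kjllkkk
Sorted (with $ < everything):
  sorted[0] = $kjllkkk  (last char: 'k')
  sorted[1] = jllkkk$k  (last char: 'k')
  sorted[2] = k$kjllkk  (last char: 'k')
  sorted[3] = kjllkkk$  (last char: '$')
  sorted[4] = kk$kjllk  (last char: 'k')
  sorted[5] = kkk$kjll  (last char: 'l')
  sorted[6] = lkkk$kjl  (last char: 'l')
  sorted[7] = llkkk$kj  (last char: 'j')
Last column: kkk$kllj
Original string S is at sorted index 3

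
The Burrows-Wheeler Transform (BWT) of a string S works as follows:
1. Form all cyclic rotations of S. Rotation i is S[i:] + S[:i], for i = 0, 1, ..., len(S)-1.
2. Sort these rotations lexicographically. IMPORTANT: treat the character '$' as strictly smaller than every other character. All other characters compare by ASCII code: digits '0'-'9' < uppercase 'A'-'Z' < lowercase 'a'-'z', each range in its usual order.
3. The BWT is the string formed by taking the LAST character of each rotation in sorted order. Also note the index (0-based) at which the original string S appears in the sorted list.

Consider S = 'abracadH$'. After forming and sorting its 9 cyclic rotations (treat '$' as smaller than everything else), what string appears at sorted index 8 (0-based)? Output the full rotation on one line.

Answer: racadH$ab

Derivation:
All 9 rotations (rotation i = S[i:]+S[:i]):
  rot[0] = abracadH$
  rot[1] = bracadH$a
  rot[2] = racadH$ab
  rot[3] = acadH$abr
  rot[4] = cadH$abra
  rot[5] = adH$abrac
  rot[6] = dH$abraca
  rot[7] = H$abracad
  rot[8] = $abracadH
Sorted (with $ < everything):
  sorted[0] = $abracadH
  sorted[1] = H$abracad
  sorted[2] = abracadH$
  sorted[3] = acadH$abr
  sorted[4] = adH$abrac
  sorted[5] = bracadH$a
  sorted[6] = cadH$abra
  sorted[7] = dH$abraca
  sorted[8] = racadH$ab
sorted[8] = racadH$ab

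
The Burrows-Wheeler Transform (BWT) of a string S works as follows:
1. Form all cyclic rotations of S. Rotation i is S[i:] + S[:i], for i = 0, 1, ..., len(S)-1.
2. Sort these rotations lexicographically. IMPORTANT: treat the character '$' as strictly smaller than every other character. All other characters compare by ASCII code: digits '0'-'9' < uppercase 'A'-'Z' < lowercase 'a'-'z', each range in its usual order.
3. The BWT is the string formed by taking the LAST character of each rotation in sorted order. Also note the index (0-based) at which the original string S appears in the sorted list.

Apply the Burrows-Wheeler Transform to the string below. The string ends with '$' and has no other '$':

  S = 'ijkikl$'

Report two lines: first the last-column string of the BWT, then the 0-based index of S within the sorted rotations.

Answer: l$kijik
1

Derivation:
All 7 rotations (rotation i = S[i:]+S[:i]):
  rot[0] = ijkikl$
  rot[1] = jkikl$i
  rot[2] = kikl$ij
  rot[3] = ikl$ijk
  rot[4] = kl$ijki
  rot[5] = l$ijkik
  rot[6] = $ijkikl
Sorted (with $ < everything):
  sorted[0] = $ijkikl  (last char: 'l')
  sorted[1] = ijkikl$  (last char: '$')
  sorted[2] = ikl$ijk  (last char: 'k')
  sorted[3] = jkikl$i  (last char: 'i')
  sorted[4] = kikl$ij  (last char: 'j')
  sorted[5] = kl$ijki  (last char: 'i')
  sorted[6] = l$ijkik  (last char: 'k')
Last column: l$kijik
Original string S is at sorted index 1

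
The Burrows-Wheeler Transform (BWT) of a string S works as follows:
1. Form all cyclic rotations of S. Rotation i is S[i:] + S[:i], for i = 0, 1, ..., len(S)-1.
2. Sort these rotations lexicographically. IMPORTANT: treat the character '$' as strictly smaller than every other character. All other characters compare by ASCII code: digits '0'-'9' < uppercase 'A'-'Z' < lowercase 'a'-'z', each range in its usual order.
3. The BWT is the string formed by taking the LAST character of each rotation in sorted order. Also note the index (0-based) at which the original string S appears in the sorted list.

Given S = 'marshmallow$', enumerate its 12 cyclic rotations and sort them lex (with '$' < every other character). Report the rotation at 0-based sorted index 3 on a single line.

Answer: hmallow$mars

Derivation:
All 12 rotations (rotation i = S[i:]+S[:i]):
  rot[0] = marshmallow$
  rot[1] = arshmallow$m
  rot[2] = rshmallow$ma
  rot[3] = shmallow$mar
  rot[4] = hmallow$mars
  rot[5] = mallow$marsh
  rot[6] = allow$marshm
  rot[7] = llow$marshma
  rot[8] = low$marshmal
  rot[9] = ow$marshmall
  rot[10] = w$marshmallo
  rot[11] = $marshmallow
Sorted (with $ < everything):
  sorted[0] = $marshmallow
  sorted[1] = allow$marshm
  sorted[2] = arshmallow$m
  sorted[3] = hmallow$mars
  sorted[4] = llow$marshma
  sorted[5] = low$marshmal
  sorted[6] = mallow$marsh
  sorted[7] = marshmallow$
  sorted[8] = ow$marshmall
  sorted[9] = rshmallow$ma
  sorted[10] = shmallow$mar
  sorted[11] = w$marshmallo
sorted[3] = hmallow$mars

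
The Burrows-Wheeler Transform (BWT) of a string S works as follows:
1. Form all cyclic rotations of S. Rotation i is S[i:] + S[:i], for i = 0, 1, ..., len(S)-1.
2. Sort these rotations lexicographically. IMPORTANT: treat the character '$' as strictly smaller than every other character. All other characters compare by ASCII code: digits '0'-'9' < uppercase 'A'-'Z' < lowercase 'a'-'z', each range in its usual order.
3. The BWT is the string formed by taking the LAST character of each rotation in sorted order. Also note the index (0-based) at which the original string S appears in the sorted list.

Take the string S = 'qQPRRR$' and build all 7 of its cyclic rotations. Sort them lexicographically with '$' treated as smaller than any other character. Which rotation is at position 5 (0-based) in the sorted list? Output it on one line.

Answer: RRR$qQP

Derivation:
All 7 rotations (rotation i = S[i:]+S[:i]):
  rot[0] = qQPRRR$
  rot[1] = QPRRR$q
  rot[2] = PRRR$qQ
  rot[3] = RRR$qQP
  rot[4] = RR$qQPR
  rot[5] = R$qQPRR
  rot[6] = $qQPRRR
Sorted (with $ < everything):
  sorted[0] = $qQPRRR
  sorted[1] = PRRR$qQ
  sorted[2] = QPRRR$q
  sorted[3] = R$qQPRR
  sorted[4] = RR$qQPR
  sorted[5] = RRR$qQP
  sorted[6] = qQPRRR$
sorted[5] = RRR$qQP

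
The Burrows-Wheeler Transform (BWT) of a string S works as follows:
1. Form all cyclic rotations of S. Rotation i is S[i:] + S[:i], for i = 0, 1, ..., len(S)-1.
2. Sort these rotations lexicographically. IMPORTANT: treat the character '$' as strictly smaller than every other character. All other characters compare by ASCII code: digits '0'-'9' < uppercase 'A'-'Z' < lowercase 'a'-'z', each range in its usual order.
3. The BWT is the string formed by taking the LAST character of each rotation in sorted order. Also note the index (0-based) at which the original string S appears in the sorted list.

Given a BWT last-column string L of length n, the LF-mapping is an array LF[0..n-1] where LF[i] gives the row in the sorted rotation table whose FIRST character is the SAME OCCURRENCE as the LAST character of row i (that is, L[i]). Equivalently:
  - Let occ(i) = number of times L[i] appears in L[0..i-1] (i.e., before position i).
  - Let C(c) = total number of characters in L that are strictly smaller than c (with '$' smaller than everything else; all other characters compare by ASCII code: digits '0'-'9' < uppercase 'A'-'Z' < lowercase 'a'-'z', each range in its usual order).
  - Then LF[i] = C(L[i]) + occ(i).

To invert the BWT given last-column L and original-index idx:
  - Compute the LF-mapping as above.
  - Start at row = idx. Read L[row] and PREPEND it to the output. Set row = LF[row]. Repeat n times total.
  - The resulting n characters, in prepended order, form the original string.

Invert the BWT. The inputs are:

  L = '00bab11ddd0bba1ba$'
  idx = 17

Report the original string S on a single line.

Answer: dadabbb111bda0b00$

Derivation:
LF mapping: 1 2 10 7 11 4 5 15 16 17 3 12 13 8 6 14 9 0
Walk LF starting at row 17, prepending L[row]:
  step 1: row=17, L[17]='$', prepend. Next row=LF[17]=0
  step 2: row=0, L[0]='0', prepend. Next row=LF[0]=1
  step 3: row=1, L[1]='0', prepend. Next row=LF[1]=2
  step 4: row=2, L[2]='b', prepend. Next row=LF[2]=10
  step 5: row=10, L[10]='0', prepend. Next row=LF[10]=3
  step 6: row=3, L[3]='a', prepend. Next row=LF[3]=7
  step 7: row=7, L[7]='d', prepend. Next row=LF[7]=15
  step 8: row=15, L[15]='b', prepend. Next row=LF[15]=14
  step 9: row=14, L[14]='1', prepend. Next row=LF[14]=6
  step 10: row=6, L[6]='1', prepend. Next row=LF[6]=5
  step 11: row=5, L[5]='1', prepend. Next row=LF[5]=4
  step 12: row=4, L[4]='b', prepend. Next row=LF[4]=11
  step 13: row=11, L[11]='b', prepend. Next row=LF[11]=12
  step 14: row=12, L[12]='b', prepend. Next row=LF[12]=13
  step 15: row=13, L[13]='a', prepend. Next row=LF[13]=8
  step 16: row=8, L[8]='d', prepend. Next row=LF[8]=16
  step 17: row=16, L[16]='a', prepend. Next row=LF[16]=9
  step 18: row=9, L[9]='d', prepend. Next row=LF[9]=17
Reversed output: dadabbb111bda0b00$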